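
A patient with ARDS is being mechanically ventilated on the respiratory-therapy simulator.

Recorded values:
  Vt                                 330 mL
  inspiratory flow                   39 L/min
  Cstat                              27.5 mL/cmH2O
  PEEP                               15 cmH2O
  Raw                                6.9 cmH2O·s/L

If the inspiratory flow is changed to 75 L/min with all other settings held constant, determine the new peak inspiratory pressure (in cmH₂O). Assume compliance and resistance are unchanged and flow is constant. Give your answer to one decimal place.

Flow: 39 L/min ÷ 60 = 0.65 L/s.
New flow: 75 L/min ÷ 60 = 1.25 L/s.
PIP = Vt/C + R·V̇ + PEEP (constant-flow equation of motion).
Only the resistive term changes: ΔPIP = R × ΔV̇ = 6.9 × (1.25 − 0.65) = 6.9 × 0.6 = 4.14 cmH2O.
Original PIP = 330/27.5 + 6.9×0.65 + 15 = 31.485 cmH2O; new PIP = 31.485 + (4.14) = 35.625 cmH2O.

35.6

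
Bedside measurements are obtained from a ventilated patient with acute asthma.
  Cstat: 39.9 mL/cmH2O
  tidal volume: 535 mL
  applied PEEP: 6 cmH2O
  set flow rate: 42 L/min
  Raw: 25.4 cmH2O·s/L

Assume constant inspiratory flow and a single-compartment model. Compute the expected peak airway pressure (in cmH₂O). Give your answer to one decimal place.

Flow: 42 L/min ÷ 60 = 0.7 L/s.
Equation of motion (constant flow): PIP = Vt/C + R·V̇ + PEEP.
PIP = 535/39.9 + 25.4×0.7 + 6 = 13.409 + 17.78 + 6 = 37.189 cmH2O.

37.2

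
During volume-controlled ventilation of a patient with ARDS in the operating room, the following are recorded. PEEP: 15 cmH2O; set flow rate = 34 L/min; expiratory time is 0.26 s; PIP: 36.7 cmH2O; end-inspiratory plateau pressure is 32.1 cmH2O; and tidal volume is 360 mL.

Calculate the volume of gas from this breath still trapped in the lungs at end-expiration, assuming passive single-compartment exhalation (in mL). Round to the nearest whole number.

Flow: 34 L/min ÷ 60 = 0.5667 L/s.
R = (PIP − Pplat)/V̇ = (36.7 − 32.1) / 0.5667 = 4.6/0.5667 = 8.117 cmH2O·s/L.
C = Vt/(Pplat − PEEP) = 360.0 / (32.1 − 15) = 360.0/17.1 = 21.053 mL/cmH2O.
τ = R × C = 8.117 × 0.02105 L/cmH2O = 0.1709 s.
Fraction remaining = e^(−Te/τ) = e^(−0.26/0.1709) = 0.2184.
Trapped volume = 360.0 × 0.2184 = 78.624 mL.

79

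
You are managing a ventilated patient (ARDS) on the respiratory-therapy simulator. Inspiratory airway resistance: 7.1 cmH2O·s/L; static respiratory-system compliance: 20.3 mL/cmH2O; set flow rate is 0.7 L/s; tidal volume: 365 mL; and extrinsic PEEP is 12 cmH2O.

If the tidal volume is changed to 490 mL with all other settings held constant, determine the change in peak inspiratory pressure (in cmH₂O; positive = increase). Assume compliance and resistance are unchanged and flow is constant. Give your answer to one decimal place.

PIP = Vt/C + R·V̇ + PEEP (constant-flow equation of motion).
Only the elastic term changes: ΔPIP = ΔVt / C = (490 − 365) / 20.3 = 6.158 cmH2O.

6.2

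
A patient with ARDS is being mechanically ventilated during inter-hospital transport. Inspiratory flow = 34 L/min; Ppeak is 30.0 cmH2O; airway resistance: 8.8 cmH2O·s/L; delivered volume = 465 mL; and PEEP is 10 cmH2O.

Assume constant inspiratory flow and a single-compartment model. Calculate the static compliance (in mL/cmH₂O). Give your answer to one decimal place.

31.0

Flow: 34 L/min ÷ 60 = 0.5667 L/s.
Equation of motion (constant flow): PIP = Vt/C + R·V̇ + PEEP.
Vt/C = PIP − R·V̇ − PEEP = 30.0 − 8.8×0.5667 − 10 = 30.0 − 4.987 − 10 = 15.013 cmH2O.
C = Vt / 15.013 = 465 / 15.013 = 30.973 mL/cmH2O.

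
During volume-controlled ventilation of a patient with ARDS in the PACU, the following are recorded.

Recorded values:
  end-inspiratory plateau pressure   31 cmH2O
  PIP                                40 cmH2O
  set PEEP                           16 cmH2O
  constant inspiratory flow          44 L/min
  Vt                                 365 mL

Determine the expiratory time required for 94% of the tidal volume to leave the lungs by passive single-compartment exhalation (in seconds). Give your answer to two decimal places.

Flow: 44 L/min ÷ 60 = 0.7333 L/s.
R = (PIP − Pplat)/V̇ = (40 − 31) / 0.7333 = 9.0/0.7333 = 12.273 cmH2O·s/L.
C = Vt/(Pplat − PEEP) = 365.0 / (31 − 16) = 365.0/15.0 = 24.333 mL/cmH2O.
τ = R × C = 12.273 × 0.02433 L/cmH2O = 0.2986 s.
t = −τ·ln(1 − 0.94) = −0.2986·ln(0.06) = 0.8401 s.

0.84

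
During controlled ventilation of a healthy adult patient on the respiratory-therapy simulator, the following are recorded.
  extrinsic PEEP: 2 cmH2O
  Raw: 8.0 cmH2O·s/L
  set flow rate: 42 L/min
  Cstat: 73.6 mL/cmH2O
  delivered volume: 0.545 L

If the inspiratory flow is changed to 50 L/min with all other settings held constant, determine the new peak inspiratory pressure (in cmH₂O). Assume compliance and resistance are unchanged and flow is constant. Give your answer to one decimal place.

Flow: 42 L/min ÷ 60 = 0.7 L/s.
New flow: 50 L/min ÷ 60 = 0.8333 L/s.
PIP = Vt/C + R·V̇ + PEEP (constant-flow equation of motion).
Only the resistive term changes: ΔPIP = R × ΔV̇ = 8.0 × (0.8333 − 0.7) = 8.0 × 0.1333 = 1.066 cmH2O.
Original PIP = 545/73.6 + 8.0×0.7 + 2 = 15.005 cmH2O; new PIP = 15.005 + (1.066) = 16.071 cmH2O.

16.1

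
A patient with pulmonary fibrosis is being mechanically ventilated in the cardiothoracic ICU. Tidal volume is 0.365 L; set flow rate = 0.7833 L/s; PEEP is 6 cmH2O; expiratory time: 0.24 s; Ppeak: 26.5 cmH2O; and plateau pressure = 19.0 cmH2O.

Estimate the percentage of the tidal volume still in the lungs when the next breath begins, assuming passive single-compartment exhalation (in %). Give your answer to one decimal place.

41.0

R = (PIP − Pplat)/V̇ = (26.5 − 19.0) / 0.7833 = 7.5/0.7833 = 9.575 cmH2O·s/L.
C = Vt/(Pplat − PEEP) = 365.0 / (19.0 − 6) = 365.0/13.0 = 28.077 mL/cmH2O.
τ = R × C = 9.575 × 0.02808 L/cmH2O = 0.2689 s.
Fraction remaining at end-expiration = e^(−Te/τ) = e^(−0.24/0.2689) = 0.4096 → 40.96%.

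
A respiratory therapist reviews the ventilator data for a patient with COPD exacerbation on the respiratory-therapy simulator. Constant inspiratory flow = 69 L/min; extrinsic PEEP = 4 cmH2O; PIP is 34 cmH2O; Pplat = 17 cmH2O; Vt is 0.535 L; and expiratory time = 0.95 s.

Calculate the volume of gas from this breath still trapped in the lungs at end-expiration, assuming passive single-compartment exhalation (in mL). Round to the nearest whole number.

Flow: 69 L/min ÷ 60 = 1.15 L/s.
R = (PIP − Pplat)/V̇ = (34 − 17) / 1.15 = 17.0/1.15 = 14.783 cmH2O·s/L.
C = Vt/(Pplat − PEEP) = 535.0 / (17 − 4) = 535.0/13.0 = 41.154 mL/cmH2O.
τ = R × C = 14.783 × 0.04115 L/cmH2O = 0.6083 s.
Fraction remaining = e^(−Te/τ) = e^(−0.95/0.6083) = 0.2098.
Trapped volume = 535.0 × 0.2098 = 112.24 mL.

112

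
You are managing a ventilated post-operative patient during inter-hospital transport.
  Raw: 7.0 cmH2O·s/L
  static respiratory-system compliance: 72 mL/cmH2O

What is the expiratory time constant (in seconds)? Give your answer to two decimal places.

τ = R × C = 7.0 × 72 mL/cmH2O = 7.0 × 0.072 L/cmH2O = 0.504 s.

0.50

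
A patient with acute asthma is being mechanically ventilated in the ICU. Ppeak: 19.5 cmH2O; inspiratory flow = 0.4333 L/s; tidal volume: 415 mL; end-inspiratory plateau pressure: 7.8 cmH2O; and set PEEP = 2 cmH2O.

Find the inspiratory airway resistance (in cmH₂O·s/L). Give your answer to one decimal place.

Raw = (PIP − Pplat) / flow = (19.5 − 7.8) / 0.4333 = 11.7 / 0.4333 = 27.002 cmH2O·s/L.

27.0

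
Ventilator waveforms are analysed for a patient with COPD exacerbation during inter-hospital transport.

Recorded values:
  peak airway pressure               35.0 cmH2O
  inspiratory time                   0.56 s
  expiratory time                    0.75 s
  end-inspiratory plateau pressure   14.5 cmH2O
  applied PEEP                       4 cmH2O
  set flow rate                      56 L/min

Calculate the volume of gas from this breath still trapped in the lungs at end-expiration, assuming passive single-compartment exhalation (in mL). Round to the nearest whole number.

263

Flow: 56 L/min ÷ 60 = 0.9333 L/s.
Vt = flow × Ti = 0.9333 L/s × 0.56 s × 1000 mL/L = 522.65 mL.
R = (PIP − Pplat)/V̇ = (35.0 − 14.5) / 0.9333 = 20.5/0.9333 = 21.965 cmH2O·s/L.
C = Vt/(Pplat − PEEP) = 522.65 / (14.5 − 4) = 522.65/10.5 = 49.776 mL/cmH2O.
τ = R × C = 21.965 × 0.04978 L/cmH2O = 1.093 s.
Fraction remaining = e^(−Te/τ) = e^(−0.75/1.093) = 0.5035.
Trapped volume = 522.65 × 0.5035 = 263.15 mL.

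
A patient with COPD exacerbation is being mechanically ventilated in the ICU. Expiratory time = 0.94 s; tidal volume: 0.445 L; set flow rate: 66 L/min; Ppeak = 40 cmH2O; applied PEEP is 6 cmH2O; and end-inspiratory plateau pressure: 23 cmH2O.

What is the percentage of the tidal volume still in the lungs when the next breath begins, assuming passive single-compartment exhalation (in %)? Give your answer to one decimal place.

9.8

Flow: 66 L/min ÷ 60 = 1.1 L/s.
R = (PIP − Pplat)/V̇ = (40 − 23) / 1.1 = 17.0/1.1 = 15.455 cmH2O·s/L.
C = Vt/(Pplat − PEEP) = 445.0 / (23 − 6) = 445.0/17.0 = 26.176 mL/cmH2O.
τ = R × C = 15.455 × 0.02618 L/cmH2O = 0.4046 s.
Fraction remaining at end-expiration = e^(−Te/τ) = e^(−0.94/0.4046) = 0.09795 → 9.795%.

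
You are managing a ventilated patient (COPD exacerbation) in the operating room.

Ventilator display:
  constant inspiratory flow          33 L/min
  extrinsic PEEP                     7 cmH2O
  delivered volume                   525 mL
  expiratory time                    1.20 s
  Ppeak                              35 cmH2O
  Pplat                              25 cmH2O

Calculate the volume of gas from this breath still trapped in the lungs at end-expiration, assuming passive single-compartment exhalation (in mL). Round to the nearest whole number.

Flow: 33 L/min ÷ 60 = 0.55 L/s.
R = (PIP − Pplat)/V̇ = (35 − 25) / 0.55 = 10.0/0.55 = 18.182 cmH2O·s/L.
C = Vt/(Pplat − PEEP) = 525.0 / (25 − 7) = 525.0/18.0 = 29.167 mL/cmH2O.
τ = R × C = 18.182 × 0.02917 L/cmH2O = 0.5304 s.
Fraction remaining = e^(−Te/τ) = e^(−1.20/0.5304) = 0.1041.
Trapped volume = 525.0 × 0.1041 = 54.653 mL.

55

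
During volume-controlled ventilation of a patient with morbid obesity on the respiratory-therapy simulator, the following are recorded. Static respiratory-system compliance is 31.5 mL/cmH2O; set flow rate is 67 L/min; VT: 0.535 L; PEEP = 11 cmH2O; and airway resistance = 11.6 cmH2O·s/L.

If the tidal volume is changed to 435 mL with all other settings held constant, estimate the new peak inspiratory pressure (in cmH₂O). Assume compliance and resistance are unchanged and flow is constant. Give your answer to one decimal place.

Flow: 67 L/min ÷ 60 = 1.1167 L/s.
PIP = Vt/C + R·V̇ + PEEP (constant-flow equation of motion).
Only the elastic term changes: ΔPIP = ΔVt / C = (435 − 535) / 31.5 = -3.175 cmH2O.
Original PIP = 535/31.5 + 11.6×1.1167 + 11 = 40.938 cmH2O; new PIP = 40.938 + (-3.175) = 37.763 cmH2O.

37.8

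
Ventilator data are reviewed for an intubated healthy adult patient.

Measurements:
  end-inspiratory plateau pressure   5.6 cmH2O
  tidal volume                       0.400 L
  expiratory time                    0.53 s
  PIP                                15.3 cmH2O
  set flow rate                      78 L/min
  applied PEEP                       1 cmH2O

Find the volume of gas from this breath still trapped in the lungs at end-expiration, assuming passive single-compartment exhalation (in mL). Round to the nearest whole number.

177

Flow: 78 L/min ÷ 60 = 1.3 L/s.
R = (PIP − Pplat)/V̇ = (15.3 − 5.6) / 1.3 = 9.7/1.3 = 7.462 cmH2O·s/L.
C = Vt/(Pplat − PEEP) = 400.0 / (5.6 − 1) = 400.0/4.6 = 86.957 mL/cmH2O.
τ = R × C = 7.462 × 0.08696 L/cmH2O = 0.6489 s.
Fraction remaining = e^(−Te/τ) = e^(−0.53/0.6489) = 0.4419.
Trapped volume = 400.0 × 0.4419 = 176.76 mL.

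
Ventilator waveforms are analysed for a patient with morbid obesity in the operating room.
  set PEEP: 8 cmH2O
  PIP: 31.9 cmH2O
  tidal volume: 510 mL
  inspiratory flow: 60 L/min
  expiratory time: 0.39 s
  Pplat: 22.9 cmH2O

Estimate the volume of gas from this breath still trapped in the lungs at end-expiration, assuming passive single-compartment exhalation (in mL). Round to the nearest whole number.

144

Flow: 60 L/min ÷ 60 = 1 L/s.
R = (PIP − Pplat)/V̇ = (31.9 − 22.9) / 1 = 9.0/1 = 9.0 cmH2O·s/L.
C = Vt/(Pplat − PEEP) = 510.0 / (22.9 − 8) = 510.0/14.9 = 34.228 mL/cmH2O.
τ = R × C = 9.0 × 0.03423 L/cmH2O = 0.3081 s.
Fraction remaining = e^(−Te/τ) = e^(−0.39/0.3081) = 0.282.
Trapped volume = 510.0 × 0.282 = 143.82 mL.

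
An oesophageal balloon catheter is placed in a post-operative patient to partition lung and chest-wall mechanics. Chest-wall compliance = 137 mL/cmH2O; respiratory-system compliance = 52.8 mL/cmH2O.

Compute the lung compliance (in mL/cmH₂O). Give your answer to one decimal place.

1/CL = 1/Crs − 1/Ccw.
1/CL = 1/52.8 − 1/137 = 0.01164.
CL = 85.911 mL/cmH2O.

85.9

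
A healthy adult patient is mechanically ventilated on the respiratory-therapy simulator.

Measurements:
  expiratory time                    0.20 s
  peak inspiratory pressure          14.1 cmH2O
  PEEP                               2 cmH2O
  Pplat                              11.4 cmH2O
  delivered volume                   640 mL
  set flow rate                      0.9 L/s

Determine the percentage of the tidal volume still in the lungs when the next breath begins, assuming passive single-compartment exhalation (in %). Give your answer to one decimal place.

R = (PIP − Pplat)/V̇ = (14.1 − 11.4) / 0.9 = 2.7/0.9 = 3.0 cmH2O·s/L.
C = Vt/(Pplat − PEEP) = 640.0 / (11.4 − 2) = 640.0/9.4 = 68.085 mL/cmH2O.
τ = R × C = 3.0 × 0.06809 L/cmH2O = 0.2043 s.
Fraction remaining at end-expiration = e^(−Te/τ) = e^(−0.20/0.2043) = 0.3757 → 37.57%.

37.6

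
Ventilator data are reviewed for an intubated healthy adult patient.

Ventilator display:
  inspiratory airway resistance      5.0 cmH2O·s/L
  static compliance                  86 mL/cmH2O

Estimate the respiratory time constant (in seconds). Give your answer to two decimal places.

τ = R × C = 5.0 × 86 mL/cmH2O = 5.0 × 0.086 L/cmH2O = 0.43 s.

0.43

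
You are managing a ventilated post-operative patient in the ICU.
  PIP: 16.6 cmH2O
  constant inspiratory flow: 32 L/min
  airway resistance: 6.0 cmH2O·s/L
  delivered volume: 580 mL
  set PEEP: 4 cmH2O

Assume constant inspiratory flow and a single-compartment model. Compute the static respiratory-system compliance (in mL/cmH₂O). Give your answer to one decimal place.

Flow: 32 L/min ÷ 60 = 0.5333 L/s.
Equation of motion (constant flow): PIP = Vt/C + R·V̇ + PEEP.
Vt/C = PIP − R·V̇ − PEEP = 16.6 − 6.0×0.5333 − 4 = 16.6 − 3.2 − 4 = 9.4 cmH2O.
C = Vt / 9.4 = 580 / 9.4 = 61.702 mL/cmH2O.

61.7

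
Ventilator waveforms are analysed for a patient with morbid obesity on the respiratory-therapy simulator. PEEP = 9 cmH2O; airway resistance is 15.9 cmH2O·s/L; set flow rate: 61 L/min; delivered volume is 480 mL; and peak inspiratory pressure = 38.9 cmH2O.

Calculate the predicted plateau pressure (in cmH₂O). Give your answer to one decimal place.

22.7

Flow: 61 L/min ÷ 60 = 1.0167 L/s.
Pplat = PIP − Raw × flow = 38.9 − 15.9 × 1.0167 = 38.9 − 16.166 = 22.734 cmH2O.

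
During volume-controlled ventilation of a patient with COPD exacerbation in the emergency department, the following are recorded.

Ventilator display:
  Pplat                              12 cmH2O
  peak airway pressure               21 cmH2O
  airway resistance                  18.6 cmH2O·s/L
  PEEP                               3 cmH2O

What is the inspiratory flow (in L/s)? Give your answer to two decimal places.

flow = (PIP − Pplat) / Raw = 9.0 / 18.6 = 0.4839 L/s.

0.48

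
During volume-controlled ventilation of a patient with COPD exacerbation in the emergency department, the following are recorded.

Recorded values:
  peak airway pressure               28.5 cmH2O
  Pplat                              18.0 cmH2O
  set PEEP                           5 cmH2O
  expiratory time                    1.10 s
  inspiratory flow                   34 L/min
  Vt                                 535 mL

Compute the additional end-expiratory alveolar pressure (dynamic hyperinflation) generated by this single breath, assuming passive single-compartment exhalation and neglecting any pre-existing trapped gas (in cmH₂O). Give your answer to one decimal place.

3.1

Flow: 34 L/min ÷ 60 = 0.5667 L/s.
R = (PIP − Pplat)/V̇ = (28.5 − 18.0) / 0.5667 = 10.5/0.5667 = 18.528 cmH2O·s/L.
C = Vt/(Pplat − PEEP) = 535.0 / (18.0 − 5) = 535.0/13.0 = 41.154 mL/cmH2O.
τ = R × C = 18.528 × 0.04115 L/cmH2O = 0.7624 s.
Fraction remaining = e^(−Te/τ) = e^(−1.10/0.7624) = 0.2363; trapped volume = 535.0 × 0.2363 = 126.42 mL.
Additional alveolar pressure from trapping ≈ V_trapped / C = 126.42 / 41.154 = 3.072 cmH2O.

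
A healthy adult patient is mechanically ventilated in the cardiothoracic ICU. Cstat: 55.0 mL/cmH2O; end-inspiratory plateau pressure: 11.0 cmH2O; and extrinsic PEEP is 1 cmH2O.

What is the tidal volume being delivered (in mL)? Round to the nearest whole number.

Vt = Cstat × (Pplat − PEEP) = 55.0 × (11.0 − 1) = 55.0 × 10.0 = 550.0 mL.

550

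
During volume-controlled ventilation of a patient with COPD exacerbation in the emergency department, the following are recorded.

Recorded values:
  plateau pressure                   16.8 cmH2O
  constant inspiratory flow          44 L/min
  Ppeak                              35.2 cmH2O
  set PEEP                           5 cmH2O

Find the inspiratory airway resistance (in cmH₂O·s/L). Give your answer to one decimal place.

Flow: 44 L/min ÷ 60 = 0.7333 L/s.
Raw = (PIP − Pplat) / flow = (35.2 − 16.8) / 0.7333 = 18.4 / 0.7333 = 25.092 cmH2O·s/L.

25.1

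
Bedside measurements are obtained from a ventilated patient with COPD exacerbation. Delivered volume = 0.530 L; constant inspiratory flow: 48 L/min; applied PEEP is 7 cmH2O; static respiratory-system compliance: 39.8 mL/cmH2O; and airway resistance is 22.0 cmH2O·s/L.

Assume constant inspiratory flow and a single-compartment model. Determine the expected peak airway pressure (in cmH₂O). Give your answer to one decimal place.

37.9

Flow: 48 L/min ÷ 60 = 0.8 L/s.
Equation of motion (constant flow): PIP = Vt/C + R·V̇ + PEEP.
PIP = 530/39.8 + 22.0×0.8 + 7 = 13.317 + 17.6 + 7 = 37.917 cmH2O.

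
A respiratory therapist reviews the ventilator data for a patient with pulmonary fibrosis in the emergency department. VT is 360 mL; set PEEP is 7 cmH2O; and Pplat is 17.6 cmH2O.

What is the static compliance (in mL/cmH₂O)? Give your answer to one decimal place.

Cstat = Vt / (Pplat − PEEP) = 360 / (17.6 − 7) = 360 / 10.6 = 33.962 mL/cmH2O.

34.0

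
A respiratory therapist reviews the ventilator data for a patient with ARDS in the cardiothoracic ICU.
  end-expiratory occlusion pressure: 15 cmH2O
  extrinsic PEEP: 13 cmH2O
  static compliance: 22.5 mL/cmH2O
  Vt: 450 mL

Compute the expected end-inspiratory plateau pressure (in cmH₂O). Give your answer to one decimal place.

End-expiratory occlusion gives total PEEP = 15 cmH2O (intrinsic PEEP = 15 − 13 = 2). Use total PEEP for the elastic gradient.
Pplat = PEEPtotal + Vt / Cstat = 15 + 450 / 22.5 = 15 + 20.0 = 35.0 cmH2O.

35.0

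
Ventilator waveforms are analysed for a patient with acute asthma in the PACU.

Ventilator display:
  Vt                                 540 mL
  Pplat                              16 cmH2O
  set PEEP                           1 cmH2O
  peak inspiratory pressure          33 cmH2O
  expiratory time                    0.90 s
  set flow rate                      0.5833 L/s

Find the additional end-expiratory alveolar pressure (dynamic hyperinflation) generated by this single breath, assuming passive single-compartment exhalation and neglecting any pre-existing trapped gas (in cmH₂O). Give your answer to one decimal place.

6.4

R = (PIP − Pplat)/V̇ = (33 − 16) / 0.5833 = 17.0/0.5833 = 29.145 cmH2O·s/L.
C = Vt/(Pplat − PEEP) = 540.0 / (16 − 1) = 540.0/15.0 = 36.0 mL/cmH2O.
τ = R × C = 29.145 × 0.036 L/cmH2O = 1.049 s.
Fraction remaining = e^(−Te/τ) = e^(−0.90/1.049) = 0.424; trapped volume = 540.0 × 0.424 = 228.96 mL.
Additional alveolar pressure from trapping ≈ V_trapped / C = 228.96 / 36.0 = 6.36 cmH2O.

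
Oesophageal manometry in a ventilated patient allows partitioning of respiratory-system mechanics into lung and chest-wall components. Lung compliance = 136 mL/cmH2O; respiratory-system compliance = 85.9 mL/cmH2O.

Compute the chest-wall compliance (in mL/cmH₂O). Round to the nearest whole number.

233

1/Ccw = 1/Crs − 1/CL.
1/Ccw = 1/85.9 − 1/136 = 0.004289.
Ccw = 233.15 mL/cmH2O.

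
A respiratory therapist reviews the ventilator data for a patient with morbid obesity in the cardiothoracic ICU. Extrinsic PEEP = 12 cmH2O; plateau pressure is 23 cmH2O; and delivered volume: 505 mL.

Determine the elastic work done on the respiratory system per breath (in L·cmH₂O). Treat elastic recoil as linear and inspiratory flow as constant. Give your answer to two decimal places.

Elastic work ≈ ½ × (Pplat − PEEP) × Vt = 0.5 × (23 − 12) × 0.505 L = 0.5 × 11.0 × 0.505 = 2.778 L·cmH2O.

2.78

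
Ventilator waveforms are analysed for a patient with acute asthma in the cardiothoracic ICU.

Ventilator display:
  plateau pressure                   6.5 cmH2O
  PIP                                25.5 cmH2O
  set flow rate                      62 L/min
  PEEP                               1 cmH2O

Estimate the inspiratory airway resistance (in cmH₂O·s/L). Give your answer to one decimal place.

Flow: 62 L/min ÷ 60 = 1.0333 L/s.
Raw = (PIP − Pplat) / flow = (25.5 − 6.5) / 1.0333 = 19.0 / 1.0333 = 18.388 cmH2O·s/L.

18.4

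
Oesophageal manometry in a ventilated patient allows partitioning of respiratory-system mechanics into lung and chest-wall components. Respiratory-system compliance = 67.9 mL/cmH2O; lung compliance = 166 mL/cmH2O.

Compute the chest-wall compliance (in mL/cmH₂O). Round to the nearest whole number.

115

1/Ccw = 1/Crs − 1/CL.
1/Ccw = 1/67.9 − 1/166 = 0.008703.
Ccw = 114.9 mL/cmH2O.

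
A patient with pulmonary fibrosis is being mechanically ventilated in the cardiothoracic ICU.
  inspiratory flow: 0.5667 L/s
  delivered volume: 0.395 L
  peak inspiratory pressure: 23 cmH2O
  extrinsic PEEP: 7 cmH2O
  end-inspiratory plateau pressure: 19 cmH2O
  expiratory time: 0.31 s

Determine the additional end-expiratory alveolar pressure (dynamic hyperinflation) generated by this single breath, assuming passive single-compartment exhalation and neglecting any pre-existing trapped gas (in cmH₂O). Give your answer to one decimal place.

R = (PIP − Pplat)/V̇ = (23 − 19) / 0.5667 = 4.0/0.5667 = 7.058 cmH2O·s/L.
C = Vt/(Pplat − PEEP) = 395.0 / (19 − 7) = 395.0/12.0 = 32.917 mL/cmH2O.
τ = R × C = 7.058 × 0.03292 L/cmH2O = 0.2323 s.
Fraction remaining = e^(−Te/τ) = e^(−0.31/0.2323) = 0.2633; trapped volume = 395.0 × 0.2633 = 104.0 mL.
Additional alveolar pressure from trapping ≈ V_trapped / C = 104.0 / 32.917 = 3.159 cmH2O.

3.2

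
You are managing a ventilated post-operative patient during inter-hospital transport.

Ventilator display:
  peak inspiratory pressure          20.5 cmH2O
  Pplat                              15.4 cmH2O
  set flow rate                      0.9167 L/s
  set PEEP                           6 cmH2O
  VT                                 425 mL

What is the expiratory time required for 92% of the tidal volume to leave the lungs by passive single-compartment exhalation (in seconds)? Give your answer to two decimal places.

R = (PIP − Pplat)/V̇ = (20.5 − 15.4) / 0.9167 = 5.1/0.9167 = 5.563 cmH2O·s/L.
C = Vt/(Pplat − PEEP) = 425.0 / (15.4 − 6) = 425.0/9.4 = 45.213 mL/cmH2O.
τ = R × C = 5.563 × 0.04521 L/cmH2O = 0.2515 s.
t = −τ·ln(1 − 0.92) = −0.2515·ln(0.08) = 0.6352 s.

0.64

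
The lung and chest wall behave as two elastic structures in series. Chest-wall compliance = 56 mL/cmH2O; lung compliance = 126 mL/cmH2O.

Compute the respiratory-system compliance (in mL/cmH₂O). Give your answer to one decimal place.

38.8

Lung and chest wall are elastances in series: 1/Crs = 1/CL + 1/Ccw.
1/Crs = 1/126 + 1/56 = 0.02579.
Crs = 38.775 mL/cmH2O.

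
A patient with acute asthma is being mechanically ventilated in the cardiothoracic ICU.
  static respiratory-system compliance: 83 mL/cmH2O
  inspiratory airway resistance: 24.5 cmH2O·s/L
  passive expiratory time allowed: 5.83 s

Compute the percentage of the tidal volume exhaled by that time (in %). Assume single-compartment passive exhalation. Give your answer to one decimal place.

τ = R × C = 24.5 × 83 mL/cmH2O = 24.5 × 0.083 L/cmH2O = 2.034 s.
Passive exhalation: V(t)/V₀ = e^(−t/τ) = e^(−5.83/2.034) = 0.05691.
Fraction exhaled = 1 − 0.05691 = 0.9431 → 94.31%.

94.3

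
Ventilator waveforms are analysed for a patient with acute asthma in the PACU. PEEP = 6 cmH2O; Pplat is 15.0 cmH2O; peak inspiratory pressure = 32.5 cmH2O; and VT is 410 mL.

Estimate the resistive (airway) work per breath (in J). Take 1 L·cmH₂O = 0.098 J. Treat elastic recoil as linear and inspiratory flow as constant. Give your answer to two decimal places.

With constant inspiratory flow the resistive pressure is constant at PIP − Pplat = 32.5 − 15.0 = 17.5 cmH2O, so resistive work = 17.5 × 0.410 = 7.175 L·cmH2O.
× 0.098 J/(L·cmH2O) → 0.7032 J.

0.70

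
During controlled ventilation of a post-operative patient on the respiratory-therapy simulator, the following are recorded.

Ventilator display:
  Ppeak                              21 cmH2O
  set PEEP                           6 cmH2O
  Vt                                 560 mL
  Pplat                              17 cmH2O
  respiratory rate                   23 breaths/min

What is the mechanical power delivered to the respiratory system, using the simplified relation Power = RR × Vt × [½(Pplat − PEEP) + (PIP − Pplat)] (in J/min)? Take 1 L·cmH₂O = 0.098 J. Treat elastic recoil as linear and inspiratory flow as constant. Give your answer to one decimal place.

Per-breath work = Vt × [½(Pplat−PEEP) + (PIP−Pplat)] = 0.560 × [0.5×11.0 + 4.0] = 0.560 × 9.5 = 5.32 L·cmH2O.
Power = 23 × 5.32 = 122.36 L·cmH2O/min.
× 0.098 J/(L·cmH2O) → 11.991 J/min.

12.0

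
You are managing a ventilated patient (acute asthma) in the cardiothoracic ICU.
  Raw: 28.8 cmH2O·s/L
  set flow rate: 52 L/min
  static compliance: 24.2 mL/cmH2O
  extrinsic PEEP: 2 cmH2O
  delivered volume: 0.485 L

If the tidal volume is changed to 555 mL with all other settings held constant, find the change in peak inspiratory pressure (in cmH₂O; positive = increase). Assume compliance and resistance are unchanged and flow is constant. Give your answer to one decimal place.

2.9

PIP = Vt/C + R·V̇ + PEEP (constant-flow equation of motion).
Only the elastic term changes: ΔPIP = ΔVt / C = (555 − 485) / 24.2 = 2.893 cmH2O.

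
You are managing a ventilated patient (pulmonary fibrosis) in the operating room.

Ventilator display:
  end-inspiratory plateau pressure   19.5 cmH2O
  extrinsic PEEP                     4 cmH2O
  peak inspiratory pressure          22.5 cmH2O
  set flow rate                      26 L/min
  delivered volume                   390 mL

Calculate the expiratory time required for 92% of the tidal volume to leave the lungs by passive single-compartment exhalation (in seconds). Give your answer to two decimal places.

0.44

Flow: 26 L/min ÷ 60 = 0.4333 L/s.
R = (PIP − Pplat)/V̇ = (22.5 − 19.5) / 0.4333 = 3.0/0.4333 = 6.924 cmH2O·s/L.
C = Vt/(Pplat − PEEP) = 390.0 / (19.5 − 4) = 390.0/15.5 = 25.161 mL/cmH2O.
τ = R × C = 6.924 × 0.02516 L/cmH2O = 0.1742 s.
t = −τ·ln(1 − 0.92) = −0.1742·ln(0.08) = 0.44 s.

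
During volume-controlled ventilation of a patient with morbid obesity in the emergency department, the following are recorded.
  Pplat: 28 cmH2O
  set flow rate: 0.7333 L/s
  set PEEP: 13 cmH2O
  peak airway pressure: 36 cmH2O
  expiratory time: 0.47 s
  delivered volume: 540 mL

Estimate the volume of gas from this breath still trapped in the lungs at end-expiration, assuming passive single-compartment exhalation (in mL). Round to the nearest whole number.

163

R = (PIP − Pplat)/V̇ = (36 − 28) / 0.7333 = 8.0/0.7333 = 10.91 cmH2O·s/L.
C = Vt/(Pplat − PEEP) = 540.0 / (28 − 13) = 540.0/15.0 = 36.0 mL/cmH2O.
τ = R × C = 10.91 × 0.036 L/cmH2O = 0.3928 s.
Fraction remaining = e^(−Te/τ) = e^(−0.47/0.3928) = 0.3022.
Trapped volume = 540.0 × 0.3022 = 163.19 mL.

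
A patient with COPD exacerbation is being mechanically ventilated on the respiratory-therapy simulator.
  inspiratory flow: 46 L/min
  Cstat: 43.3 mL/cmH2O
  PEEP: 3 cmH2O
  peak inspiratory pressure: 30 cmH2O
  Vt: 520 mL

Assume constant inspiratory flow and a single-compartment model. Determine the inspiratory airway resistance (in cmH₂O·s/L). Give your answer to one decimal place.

Flow: 46 L/min ÷ 60 = 0.7667 L/s.
Equation of motion (constant flow): PIP = Vt/C + R·V̇ + PEEP.
R·V̇ = PIP − Vt/C − PEEP = 30 − 520/43.3 − 3 = 30 − 12.009 − 3 = 14.991 cmH2O.
R = 14.991 / 0.7667 = 19.553 cmH2O·s/L.

19.6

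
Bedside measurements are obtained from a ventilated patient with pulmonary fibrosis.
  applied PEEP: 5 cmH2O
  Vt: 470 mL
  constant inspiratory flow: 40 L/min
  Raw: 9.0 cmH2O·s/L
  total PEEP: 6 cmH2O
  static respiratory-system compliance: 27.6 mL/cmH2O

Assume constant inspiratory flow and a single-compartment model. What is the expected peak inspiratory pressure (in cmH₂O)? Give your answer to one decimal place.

29.0

Flow: 40 L/min ÷ 60 = 0.6667 L/s.
Total PEEP = 6 cmH2O (set 5 + intrinsic 1); this is the baseline alveolar pressure.
Equation of motion (constant flow): PIP = Vt/C + R·V̇ + PEEP.
PIP = 470/27.6 + 9.0×0.6667 + 6 = 17.029 + 6.0 + 6 = 29.029 cmH2O.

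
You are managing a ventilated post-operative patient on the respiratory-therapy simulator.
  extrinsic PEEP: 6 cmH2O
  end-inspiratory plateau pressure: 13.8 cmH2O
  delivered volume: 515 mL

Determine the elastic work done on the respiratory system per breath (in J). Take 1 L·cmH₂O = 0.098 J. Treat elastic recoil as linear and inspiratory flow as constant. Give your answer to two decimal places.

0.20

Elastic work ≈ ½ × (Pplat − PEEP) × Vt = 0.5 × (13.8 − 6) × 0.515 L = 0.5 × 7.8 × 0.515 = 2.009 L·cmH2O.
× 0.098 J/(L·cmH2O) → 0.1969 J.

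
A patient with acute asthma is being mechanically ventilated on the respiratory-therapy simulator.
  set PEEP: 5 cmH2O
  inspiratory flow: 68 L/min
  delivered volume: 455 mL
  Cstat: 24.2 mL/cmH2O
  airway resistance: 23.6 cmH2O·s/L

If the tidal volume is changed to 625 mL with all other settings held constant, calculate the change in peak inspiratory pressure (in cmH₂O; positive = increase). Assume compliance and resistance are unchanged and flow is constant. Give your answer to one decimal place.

7.0

PIP = Vt/C + R·V̇ + PEEP (constant-flow equation of motion).
Only the elastic term changes: ΔPIP = ΔVt / C = (625 − 455) / 24.2 = 7.025 cmH2O.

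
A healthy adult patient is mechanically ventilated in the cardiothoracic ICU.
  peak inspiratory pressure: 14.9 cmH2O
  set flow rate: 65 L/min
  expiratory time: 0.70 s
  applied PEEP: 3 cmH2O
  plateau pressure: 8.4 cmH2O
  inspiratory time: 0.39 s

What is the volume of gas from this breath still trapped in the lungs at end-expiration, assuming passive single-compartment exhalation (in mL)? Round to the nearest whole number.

95

Flow: 65 L/min ÷ 60 = 1.0833 L/s.
Vt = flow × Ti = 1.0833 L/s × 0.39 s × 1000 mL/L = 422.49 mL.
R = (PIP − Pplat)/V̇ = (14.9 − 8.4) / 1.0833 = 6.5/1.0833 = 6.0 cmH2O·s/L.
C = Vt/(Pplat − PEEP) = 422.49 / (8.4 − 3) = 422.49/5.4 = 78.239 mL/cmH2O.
τ = R × C = 6.0 × 0.07824 L/cmH2O = 0.4694 s.
Fraction remaining = e^(−Te/τ) = e^(−0.70/0.4694) = 0.2251.
Trapped volume = 422.49 × 0.2251 = 95.102 mL.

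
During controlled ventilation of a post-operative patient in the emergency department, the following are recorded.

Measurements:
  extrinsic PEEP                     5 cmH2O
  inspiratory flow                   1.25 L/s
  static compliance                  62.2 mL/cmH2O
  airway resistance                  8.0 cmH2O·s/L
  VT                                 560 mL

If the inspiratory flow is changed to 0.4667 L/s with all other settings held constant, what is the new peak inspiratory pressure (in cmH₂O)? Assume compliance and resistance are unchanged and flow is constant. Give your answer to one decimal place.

17.7

PIP = Vt/C + R·V̇ + PEEP (constant-flow equation of motion).
Only the resistive term changes: ΔPIP = R × ΔV̇ = 8.0 × (0.4667 − 1.25) = 8.0 × -0.7833 = -6.266 cmH2O.
Original PIP = 560/62.2 + 8.0×1.25 + 5 = 24.003 cmH2O; new PIP = 24.003 + (-6.266) = 17.737 cmH2O.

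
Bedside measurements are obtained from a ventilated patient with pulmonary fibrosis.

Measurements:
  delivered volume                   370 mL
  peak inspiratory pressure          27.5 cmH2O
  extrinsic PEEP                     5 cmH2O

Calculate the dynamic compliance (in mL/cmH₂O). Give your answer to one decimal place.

16.4

Dynamic compliance = Vt / (PIP − PEEP) = 370 / (27.5 − 5) = 370 / 22.5 = 16.444 mL/cmH2O.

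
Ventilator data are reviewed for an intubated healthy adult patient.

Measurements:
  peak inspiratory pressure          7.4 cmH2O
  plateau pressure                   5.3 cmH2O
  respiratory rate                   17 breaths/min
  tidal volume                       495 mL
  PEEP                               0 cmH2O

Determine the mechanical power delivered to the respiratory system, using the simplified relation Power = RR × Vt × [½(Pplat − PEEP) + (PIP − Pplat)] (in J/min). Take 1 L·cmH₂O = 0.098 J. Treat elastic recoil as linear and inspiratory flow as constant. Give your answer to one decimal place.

3.9

Per-breath work = Vt × [½(Pplat−PEEP) + (PIP−Pplat)] = 0.495 × [0.5×5.3 + 2.1] = 0.495 × 4.75 = 2.351 L·cmH2O.
Power = 17 × 2.351 = 39.967 L·cmH2O/min.
× 0.098 J/(L·cmH2O) → 3.917 J/min.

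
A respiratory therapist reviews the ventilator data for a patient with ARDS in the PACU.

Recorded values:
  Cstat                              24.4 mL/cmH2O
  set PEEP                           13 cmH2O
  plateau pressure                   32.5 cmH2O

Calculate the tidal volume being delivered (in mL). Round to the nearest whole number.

476

Vt = Cstat × (Pplat − PEEP) = 24.4 × (32.5 − 13) = 24.4 × 19.5 = 475.8 mL.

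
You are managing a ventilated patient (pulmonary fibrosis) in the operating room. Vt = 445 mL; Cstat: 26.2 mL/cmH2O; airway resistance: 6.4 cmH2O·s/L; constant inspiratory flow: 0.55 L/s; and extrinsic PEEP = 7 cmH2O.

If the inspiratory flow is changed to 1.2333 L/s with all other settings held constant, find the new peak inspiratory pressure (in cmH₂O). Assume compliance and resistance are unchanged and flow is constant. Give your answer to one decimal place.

PIP = Vt/C + R·V̇ + PEEP (constant-flow equation of motion).
Only the resistive term changes: ΔPIP = R × ΔV̇ = 6.4 × (1.2333 − 0.55) = 6.4 × 0.6833 = 4.373 cmH2O.
Original PIP = 445/26.2 + 6.4×0.55 + 7 = 27.505 cmH2O; new PIP = 27.505 + (4.373) = 31.878 cmH2O.

31.9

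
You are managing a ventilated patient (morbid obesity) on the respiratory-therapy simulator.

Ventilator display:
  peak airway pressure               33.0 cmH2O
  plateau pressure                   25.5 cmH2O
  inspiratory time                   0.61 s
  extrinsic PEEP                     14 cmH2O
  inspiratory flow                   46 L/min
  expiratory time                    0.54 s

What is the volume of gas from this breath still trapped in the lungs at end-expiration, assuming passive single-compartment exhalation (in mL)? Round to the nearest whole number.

120

Flow: 46 L/min ÷ 60 = 0.7667 L/s.
Vt = flow × Ti = 0.7667 L/s × 0.61 s × 1000 mL/L = 467.69 mL.
R = (PIP − Pplat)/V̇ = (33.0 − 25.5) / 0.7667 = 7.5/0.7667 = 9.782 cmH2O·s/L.
C = Vt/(Pplat − PEEP) = 467.69 / (25.5 − 14) = 467.69/11.5 = 40.669 mL/cmH2O.
τ = R × C = 9.782 × 0.04067 L/cmH2O = 0.3978 s.
Fraction remaining = e^(−Te/τ) = e^(−0.54/0.3978) = 0.2573.
Trapped volume = 467.69 × 0.2573 = 120.34 mL.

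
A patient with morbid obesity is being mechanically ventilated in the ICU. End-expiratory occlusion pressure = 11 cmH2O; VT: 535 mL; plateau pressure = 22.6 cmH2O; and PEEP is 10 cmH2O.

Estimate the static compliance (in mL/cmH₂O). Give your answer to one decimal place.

46.1

End-expiratory occlusion gives total PEEP = 11 cmH2O (intrinsic PEEP = 11 − 10 = 1). Use total PEEP for the elastic gradient.
Cstat = Vt / (Pplat − PEEPtotal) = 535 / (22.6 − 11) = 535 / 11.6 = 46.121 mL/cmH2O.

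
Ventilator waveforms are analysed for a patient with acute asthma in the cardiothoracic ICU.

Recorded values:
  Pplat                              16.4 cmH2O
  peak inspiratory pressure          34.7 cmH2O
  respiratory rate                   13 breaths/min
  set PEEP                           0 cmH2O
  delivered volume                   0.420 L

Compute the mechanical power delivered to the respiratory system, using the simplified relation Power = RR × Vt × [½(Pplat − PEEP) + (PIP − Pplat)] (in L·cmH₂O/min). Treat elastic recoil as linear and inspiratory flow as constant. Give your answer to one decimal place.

Per-breath work = Vt × [½(Pplat−PEEP) + (PIP−Pplat)] = 0.420 × [0.5×16.4 + 18.3] = 0.420 × 26.5 = 11.13 L·cmH2O.
Power = 13 × 11.13 = 144.69 L·cmH2O/min.

144.7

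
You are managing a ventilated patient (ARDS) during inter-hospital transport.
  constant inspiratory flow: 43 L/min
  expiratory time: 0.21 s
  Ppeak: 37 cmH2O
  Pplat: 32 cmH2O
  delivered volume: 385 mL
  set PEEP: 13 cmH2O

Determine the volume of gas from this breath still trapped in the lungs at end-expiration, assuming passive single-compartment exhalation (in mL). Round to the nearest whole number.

Flow: 43 L/min ÷ 60 = 0.7167 L/s.
R = (PIP − Pplat)/V̇ = (37 − 32) / 0.7167 = 5.0/0.7167 = 6.976 cmH2O·s/L.
C = Vt/(Pplat − PEEP) = 385.0 / (32 − 13) = 385.0/19.0 = 20.263 mL/cmH2O.
τ = R × C = 6.976 × 0.02026 L/cmH2O = 0.1413 s.
Fraction remaining = e^(−Te/τ) = e^(−0.21/0.1413) = 0.2262.
Trapped volume = 385.0 × 0.2262 = 87.087 mL.

87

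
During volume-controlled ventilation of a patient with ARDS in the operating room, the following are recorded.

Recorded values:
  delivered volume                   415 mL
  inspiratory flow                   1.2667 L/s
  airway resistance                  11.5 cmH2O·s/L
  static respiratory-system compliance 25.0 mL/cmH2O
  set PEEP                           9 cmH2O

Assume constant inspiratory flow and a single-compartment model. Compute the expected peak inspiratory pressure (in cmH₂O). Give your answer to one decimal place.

40.2

Equation of motion (constant flow): PIP = Vt/C + R·V̇ + PEEP.
PIP = 415/25.0 + 11.5×1.2667 + 9 = 16.6 + 14.567 + 9 = 40.167 cmH2O.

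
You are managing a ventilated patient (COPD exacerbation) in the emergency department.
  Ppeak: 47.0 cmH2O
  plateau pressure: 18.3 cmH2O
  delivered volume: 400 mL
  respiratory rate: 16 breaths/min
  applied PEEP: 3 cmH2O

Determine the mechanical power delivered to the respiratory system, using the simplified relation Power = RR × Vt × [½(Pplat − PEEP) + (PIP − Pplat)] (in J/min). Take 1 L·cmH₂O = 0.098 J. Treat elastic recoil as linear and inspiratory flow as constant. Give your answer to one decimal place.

22.8

Per-breath work = Vt × [½(Pplat−PEEP) + (PIP−Pplat)] = 0.400 × [0.5×15.3 + 28.7] = 0.400 × 36.35 = 14.54 L·cmH2O.
Power = 16 × 14.54 = 232.64 L·cmH2O/min.
× 0.098 J/(L·cmH2O) → 22.799 J/min.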